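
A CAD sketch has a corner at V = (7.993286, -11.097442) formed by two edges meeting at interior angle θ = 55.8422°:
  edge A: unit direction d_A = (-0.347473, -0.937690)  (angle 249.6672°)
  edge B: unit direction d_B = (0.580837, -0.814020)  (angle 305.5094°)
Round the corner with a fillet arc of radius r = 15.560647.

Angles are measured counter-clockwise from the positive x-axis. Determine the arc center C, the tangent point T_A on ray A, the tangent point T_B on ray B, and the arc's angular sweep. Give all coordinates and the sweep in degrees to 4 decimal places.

center=(12.3816,-44.0375) T_A=(-2.2095,-38.6306) T_B=(25.0483,-34.9994) sweep=124.1578

bisector direction at 277.5883° = (0.132054,-0.991243)
center distance |VC| = r/sin(θ/2) = 15.560647/sin(27.9211°) = 33.231122
C = V + |VC|·bis = (12.3816,-44.0375)
T_A = V + ((C−V)·d_A)·d_A = V + 29.3628·d_A = (-2.2095,-38.6306)
T_B = V + ((C−V)·d_B)·d_B = V + 29.3628·d_B = (25.0483,-34.9994)
sweep = 180° − θ = 124.1578°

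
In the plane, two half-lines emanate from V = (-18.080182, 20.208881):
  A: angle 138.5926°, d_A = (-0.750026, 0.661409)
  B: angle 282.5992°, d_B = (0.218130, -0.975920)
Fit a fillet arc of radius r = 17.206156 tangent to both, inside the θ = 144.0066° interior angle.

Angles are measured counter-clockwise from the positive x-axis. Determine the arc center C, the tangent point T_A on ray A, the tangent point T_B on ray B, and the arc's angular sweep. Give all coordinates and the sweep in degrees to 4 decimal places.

bisector direction at 210.5959° = (-0.860778,-0.508980)
center distance |VC| = r/sin(θ/2) = 17.206156/sin(72.0033°) = 18.091285
C = V + |VC|·bis = (-33.6528,11.0008)
T_A = V + ((C−V)·d_A)·d_A = V + 5.5895·d_A = (-22.2725,23.9058)
T_B = V + ((C−V)·d_B)·d_B = V + 5.5895·d_B = (-16.8609,14.7540)
sweep = 180° − θ = 35.9934°

center=(-33.6528,11.0008) T_A=(-22.2725,23.9058) T_B=(-16.8609,14.7540) sweep=35.9934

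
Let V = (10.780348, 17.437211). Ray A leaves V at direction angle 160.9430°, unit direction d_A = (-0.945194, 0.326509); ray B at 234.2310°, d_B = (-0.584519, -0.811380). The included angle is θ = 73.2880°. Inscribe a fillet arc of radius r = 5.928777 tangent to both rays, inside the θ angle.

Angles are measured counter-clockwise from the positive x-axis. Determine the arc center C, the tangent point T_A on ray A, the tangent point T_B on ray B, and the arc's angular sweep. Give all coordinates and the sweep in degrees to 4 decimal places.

bisector direction at 197.5870° = (-0.953259,-0.302154)
center distance |VC| = r/sin(θ/2) = 5.928777/sin(36.6440°) = 9.933592
C = V + |VC|·bis = (1.3111,14.4357)
T_A = V + ((C−V)·d_A)·d_A = V + 7.9703·d_A = (3.2469,20.0396)
T_B = V + ((C−V)·d_B)·d_B = V + 7.9703·d_B = (6.1216,10.9703)
sweep = 180° − θ = 106.7120°

center=(1.3111,14.4357) T_A=(3.2469,20.0396) T_B=(6.1216,10.9703) sweep=106.7120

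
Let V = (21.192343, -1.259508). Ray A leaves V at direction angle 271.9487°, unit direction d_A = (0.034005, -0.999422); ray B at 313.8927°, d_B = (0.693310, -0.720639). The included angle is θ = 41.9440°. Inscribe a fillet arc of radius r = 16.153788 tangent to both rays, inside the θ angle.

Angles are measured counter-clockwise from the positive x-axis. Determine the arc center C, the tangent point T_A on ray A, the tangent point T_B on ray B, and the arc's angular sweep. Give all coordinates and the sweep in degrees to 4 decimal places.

center=(38.7699,-42.8294) T_A=(22.6254,-43.3787) T_B=(50.4109,-31.6299) sweep=138.0560

bisector direction at 292.9207° = (0.389457,-0.921045)
center distance |VC| = r/sin(θ/2) = 16.153788/sin(20.9720°) = 45.133448
C = V + |VC|·bis = (38.7699,-42.8294)
T_A = V + ((C−V)·d_A)·d_A = V + 42.1436·d_A = (22.6254,-43.3787)
T_B = V + ((C−V)·d_B)·d_B = V + 42.1436·d_B = (50.4109,-31.6299)
sweep = 180° − θ = 138.0560°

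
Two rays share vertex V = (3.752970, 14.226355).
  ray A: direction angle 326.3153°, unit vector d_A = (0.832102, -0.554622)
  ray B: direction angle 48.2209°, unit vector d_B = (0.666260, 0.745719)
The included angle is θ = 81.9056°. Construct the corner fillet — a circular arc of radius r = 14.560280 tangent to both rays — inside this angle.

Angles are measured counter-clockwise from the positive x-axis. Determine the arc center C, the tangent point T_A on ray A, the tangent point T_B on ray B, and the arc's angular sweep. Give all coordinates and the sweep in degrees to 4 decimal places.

center=(25.7891,17.0368) T_A=(17.7136,4.9211) T_B=(14.9312,26.7377) sweep=98.0944

bisector direction at 7.2681° = (0.991965,0.126512)
center distance |VC| = r/sin(θ/2) = 14.560280/sin(40.9528°) = 22.214611
C = V + |VC|·bis = (25.7891,17.0368)
T_A = V + ((C−V)·d_A)·d_A = V + 16.7776·d_A = (17.7136,4.9211)
T_B = V + ((C−V)·d_B)·d_B = V + 16.7776·d_B = (14.9312,26.7377)
sweep = 180° − θ = 98.0944°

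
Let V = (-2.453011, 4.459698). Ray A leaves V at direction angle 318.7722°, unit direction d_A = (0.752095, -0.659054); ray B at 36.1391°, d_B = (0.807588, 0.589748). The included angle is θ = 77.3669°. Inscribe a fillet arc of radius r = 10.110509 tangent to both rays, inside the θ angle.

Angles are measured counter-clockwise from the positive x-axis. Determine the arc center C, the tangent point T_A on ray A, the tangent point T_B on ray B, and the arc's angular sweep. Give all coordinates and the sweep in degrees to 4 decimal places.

bisector direction at 357.4556° = (0.999014,-0.044393)
center distance |VC| = r/sin(θ/2) = 10.110509/sin(38.6835°) = 16.176369
C = V + |VC|·bis = (13.7074,3.7416)
T_A = V + ((C−V)·d_A)·d_A = V + 12.6275·d_A = (7.0440,-3.8625)
T_B = V + ((C−V)·d_B)·d_B = V + 12.6275·d_B = (7.7448,11.9067)
sweep = 180° − θ = 102.6331°

center=(13.7074,3.7416) T_A=(7.0440,-3.8625) T_B=(7.7448,11.9067) sweep=102.6331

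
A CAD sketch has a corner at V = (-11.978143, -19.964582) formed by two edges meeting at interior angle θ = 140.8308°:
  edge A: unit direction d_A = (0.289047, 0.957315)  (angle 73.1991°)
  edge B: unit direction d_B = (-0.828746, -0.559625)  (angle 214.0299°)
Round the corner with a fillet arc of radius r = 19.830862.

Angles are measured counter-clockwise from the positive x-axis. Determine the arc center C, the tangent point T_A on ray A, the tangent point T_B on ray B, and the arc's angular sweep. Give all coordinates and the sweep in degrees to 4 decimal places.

bisector direction at 143.6145° = (-0.805044,0.593215)
center distance |VC| = r/sin(θ/2) = 19.830862/sin(70.4154°) = 21.048573
C = V + |VC|·bis = (-28.9232,-7.4782)
T_A = V + ((C−V)·d_A)·d_A = V + 7.0554·d_A = (-9.9388,-13.2103)
T_B = V + ((C−V)·d_B)·d_B = V + 7.0554·d_B = (-17.8253,-23.9130)
sweep = 180° − θ = 39.1692°

center=(-28.9232,-7.4782) T_A=(-9.9388,-13.2103) T_B=(-17.8253,-23.9130) sweep=39.1692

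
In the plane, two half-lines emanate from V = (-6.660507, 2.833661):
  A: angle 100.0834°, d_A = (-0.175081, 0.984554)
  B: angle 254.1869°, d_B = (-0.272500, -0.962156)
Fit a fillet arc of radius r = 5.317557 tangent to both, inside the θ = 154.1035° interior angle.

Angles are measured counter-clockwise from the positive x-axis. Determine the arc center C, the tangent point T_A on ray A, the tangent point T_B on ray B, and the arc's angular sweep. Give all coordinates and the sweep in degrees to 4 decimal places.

bisector direction at 177.1352° = (-0.998750,0.049980)
center distance |VC| = r/sin(θ/2) = 5.317557/sin(77.0517°) = 5.456295
C = V + |VC|·bis = (-12.1100,3.1064)
T_A = V + ((C−V)·d_A)·d_A = V + 1.2226·d_A = (-6.8746,4.0374)
T_B = V + ((C−V)·d_B)·d_B = V + 1.2226·d_B = (-6.9937,1.6573)
sweep = 180° − θ = 25.8965°

center=(-12.1100,3.1064) T_A=(-6.8746,4.0374) T_B=(-6.9937,1.6573) sweep=25.8965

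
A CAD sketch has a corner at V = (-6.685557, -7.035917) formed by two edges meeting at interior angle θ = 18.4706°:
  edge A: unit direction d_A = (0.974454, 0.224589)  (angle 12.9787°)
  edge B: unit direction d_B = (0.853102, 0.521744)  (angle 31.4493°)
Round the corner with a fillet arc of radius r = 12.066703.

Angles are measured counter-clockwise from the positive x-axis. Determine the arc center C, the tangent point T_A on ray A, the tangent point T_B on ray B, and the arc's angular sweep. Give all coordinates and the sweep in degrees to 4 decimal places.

center=(62.9209,21.3898) T_A=(65.6309,9.6313) T_B=(56.6252,31.6839) sweep=161.5294

bisector direction at 22.2140° = (0.925778,0.378067)
center distance |VC| = r/sin(θ/2) = 12.066703/sin(9.2353°) = 75.186947
C = V + |VC|·bis = (62.9209,21.3898)
T_A = V + ((C−V)·d_A)·d_A = V + 74.2123·d_A = (65.6309,9.6313)
T_B = V + ((C−V)·d_B)·d_B = V + 74.2123·d_B = (56.6252,31.6839)
sweep = 180° − θ = 161.5294°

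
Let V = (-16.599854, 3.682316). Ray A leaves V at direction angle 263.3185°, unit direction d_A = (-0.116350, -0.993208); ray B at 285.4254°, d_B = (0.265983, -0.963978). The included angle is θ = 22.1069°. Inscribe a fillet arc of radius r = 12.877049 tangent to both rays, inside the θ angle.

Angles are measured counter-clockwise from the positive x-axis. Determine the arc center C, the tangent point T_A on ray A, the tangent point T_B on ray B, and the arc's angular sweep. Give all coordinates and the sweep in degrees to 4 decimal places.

center=(-11.4799,-63.2865) T_A=(-24.2695,-61.7883) T_B=(0.9333,-59.8615) sweep=157.8931

bisector direction at 274.3719° = (0.076231,-0.997090)
center distance |VC| = r/sin(θ/2) = 12.877049/sin(11.0534°) = 67.164284
C = V + |VC|·bis = (-11.4799,-63.2865)
T_A = V + ((C−V)·d_A)·d_A = V + 65.9183·d_A = (-24.2695,-61.7883)
T_B = V + ((C−V)·d_B)·d_B = V + 65.9183·d_B = (0.9333,-59.8615)
sweep = 180° − θ = 157.8931°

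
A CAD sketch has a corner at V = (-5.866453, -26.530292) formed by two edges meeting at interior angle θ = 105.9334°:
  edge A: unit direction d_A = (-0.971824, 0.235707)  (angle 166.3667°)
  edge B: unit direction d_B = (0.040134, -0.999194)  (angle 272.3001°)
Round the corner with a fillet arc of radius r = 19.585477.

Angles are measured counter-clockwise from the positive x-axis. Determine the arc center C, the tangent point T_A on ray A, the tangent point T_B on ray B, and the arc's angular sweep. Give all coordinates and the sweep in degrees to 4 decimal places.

center=(-24.8431,-42.0810) T_A=(-20.2267,-23.0474) T_B=(-5.2734,-41.2950) sweep=74.0666

bisector direction at 219.3334° = (-0.773471,-0.633832)
center distance |VC| = r/sin(θ/2) = 19.585477/sin(52.9667°) = 24.534423
C = V + |VC|·bis = (-24.8431,-42.0810)
T_A = V + ((C−V)·d_A)·d_A = V + 14.7766·d_A = (-20.2267,-23.0474)
T_B = V + ((C−V)·d_B)·d_B = V + 14.7766·d_B = (-5.2734,-41.2950)
sweep = 180° − θ = 74.0666°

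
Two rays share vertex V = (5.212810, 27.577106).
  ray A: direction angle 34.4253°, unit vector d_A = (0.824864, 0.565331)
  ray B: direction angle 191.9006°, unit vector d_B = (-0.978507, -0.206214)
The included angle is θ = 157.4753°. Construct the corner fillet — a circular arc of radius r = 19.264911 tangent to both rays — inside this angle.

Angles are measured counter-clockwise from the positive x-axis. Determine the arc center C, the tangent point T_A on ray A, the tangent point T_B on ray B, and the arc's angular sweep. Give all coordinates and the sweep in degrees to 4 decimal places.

center=(-2.5138,45.6368) T_A=(8.3773,29.7459) T_B=(1.4589,26.7860) sweep=22.5247

bisector direction at 113.1630° = (-0.393347,0.919390)
center distance |VC| = r/sin(θ/2) = 19.264911/sin(78.7377°) = 19.643176
C = V + |VC|·bis = (-2.5138,45.6368)
T_A = V + ((C−V)·d_A)·d_A = V + 3.8363·d_A = (8.3773,29.7459)
T_B = V + ((C−V)·d_B)·d_B = V + 3.8363·d_B = (1.4589,26.7860)
sweep = 180° − θ = 22.5247°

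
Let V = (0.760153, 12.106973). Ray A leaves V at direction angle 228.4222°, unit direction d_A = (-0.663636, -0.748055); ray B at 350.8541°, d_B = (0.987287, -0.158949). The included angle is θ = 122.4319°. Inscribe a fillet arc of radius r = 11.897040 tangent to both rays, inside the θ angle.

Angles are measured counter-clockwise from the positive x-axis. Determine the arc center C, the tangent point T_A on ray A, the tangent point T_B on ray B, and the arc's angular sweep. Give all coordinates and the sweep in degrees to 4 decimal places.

bisector direction at 289.6381° = (0.336079,-0.941834)
center distance |VC| = r/sin(θ/2) = 11.897040/sin(61.2159°) = 13.574266
C = V + |VC|·bis = (5.3222,-0.6777)
T_A = V + ((C−V)·d_A)·d_A = V + 6.5361·d_A = (-3.5775,7.2176)
T_B = V + ((C−V)·d_B)·d_B = V + 6.5361·d_B = (7.2132,11.0681)
sweep = 180° − θ = 57.5681°

center=(5.3222,-0.6777) T_A=(-3.5775,7.2176) T_B=(7.2132,11.0681) sweep=57.5681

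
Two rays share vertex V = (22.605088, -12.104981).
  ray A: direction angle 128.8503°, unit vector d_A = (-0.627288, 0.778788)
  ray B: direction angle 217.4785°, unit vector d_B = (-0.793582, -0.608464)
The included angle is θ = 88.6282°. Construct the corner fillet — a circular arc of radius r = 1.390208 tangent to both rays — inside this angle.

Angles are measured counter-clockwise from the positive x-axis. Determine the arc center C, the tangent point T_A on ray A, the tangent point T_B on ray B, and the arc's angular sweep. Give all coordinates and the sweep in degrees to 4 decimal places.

center=(20.6292,-11.8681) T_A=(21.7119,-10.9961) T_B=(21.4751,-12.9714) sweep=91.3718

bisector direction at 173.1644° = (-0.992892,0.119021)
center distance |VC| = r/sin(θ/2) = 1.390208/sin(44.3141°) = 1.990016
C = V + |VC|·bis = (20.6292,-11.8681)
T_A = V + ((C−V)·d_A)·d_A = V + 1.4239·d_A = (21.7119,-10.9961)
T_B = V + ((C−V)·d_B)·d_B = V + 1.4239·d_B = (21.4751,-12.9714)
sweep = 180° − θ = 91.3718°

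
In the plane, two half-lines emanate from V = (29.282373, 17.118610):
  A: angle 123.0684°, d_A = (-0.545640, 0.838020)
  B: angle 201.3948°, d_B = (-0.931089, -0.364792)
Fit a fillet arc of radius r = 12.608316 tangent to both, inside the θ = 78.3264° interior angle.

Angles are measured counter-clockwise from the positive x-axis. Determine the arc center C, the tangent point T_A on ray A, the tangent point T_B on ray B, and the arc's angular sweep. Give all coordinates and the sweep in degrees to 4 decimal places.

center=(10.2701,23.2112) T_A=(20.8361,30.0908) T_B=(14.8695,11.4718) sweep=101.6736

bisector direction at 162.2316° = (-0.952298,0.305170)
center distance |VC| = r/sin(θ/2) = 12.608316/sin(39.1632°) = 19.964669
C = V + |VC|·bis = (10.2701,23.2112)
T_A = V + ((C−V)·d_A)·d_A = V + 15.4796·d_A = (20.8361,30.0908)
T_B = V + ((C−V)·d_B)·d_B = V + 15.4796·d_B = (14.8695,11.4718)
sweep = 180° − θ = 101.6736°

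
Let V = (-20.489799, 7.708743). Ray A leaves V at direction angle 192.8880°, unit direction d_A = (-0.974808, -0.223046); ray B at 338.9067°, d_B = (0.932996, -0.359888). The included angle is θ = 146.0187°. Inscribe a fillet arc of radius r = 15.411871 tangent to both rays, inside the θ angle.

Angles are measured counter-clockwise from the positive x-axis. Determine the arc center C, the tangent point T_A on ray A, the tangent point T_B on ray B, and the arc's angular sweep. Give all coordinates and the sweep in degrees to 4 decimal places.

center=(-21.6427,-8.3652) T_A=(-25.0803,6.6584) T_B=(-16.0962,6.0140) sweep=33.9813

bisector direction at 265.8974° = (-0.071544,-0.997437)
center distance |VC| = r/sin(θ/2) = 15.411871/sin(73.0093°) = 16.115263
C = V + |VC|·bis = (-21.6427,-8.3652)
T_A = V + ((C−V)·d_A)·d_A = V + 4.7091·d_A = (-25.0803,6.6584)
T_B = V + ((C−V)·d_B)·d_B = V + 4.7091·d_B = (-16.0962,6.0140)
sweep = 180° − θ = 33.9813°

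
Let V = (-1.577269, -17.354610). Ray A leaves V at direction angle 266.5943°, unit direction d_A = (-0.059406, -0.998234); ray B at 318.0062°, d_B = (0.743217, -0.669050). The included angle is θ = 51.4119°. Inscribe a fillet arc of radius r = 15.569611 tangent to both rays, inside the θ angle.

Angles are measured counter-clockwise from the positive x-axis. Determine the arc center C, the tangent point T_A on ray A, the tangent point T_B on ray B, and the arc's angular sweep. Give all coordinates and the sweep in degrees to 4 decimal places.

bisector direction at 292.3002° = (0.379460,-0.925208)
center distance |VC| = r/sin(θ/2) = 15.569611/sin(25.7060°) = 35.895137
C = V + |VC|·bis = (12.0435,-50.5651)
T_A = V + ((C−V)·d_A)·d_A = V + 32.3427·d_A = (-3.4986,-49.6402)
T_B = V + ((C−V)·d_B)·d_B = V + 32.3427·d_B = (22.4604,-38.9935)
sweep = 180° − θ = 128.5881°

center=(12.0435,-50.5651) T_A=(-3.4986,-49.6402) T_B=(22.4604,-38.9935) sweep=128.5881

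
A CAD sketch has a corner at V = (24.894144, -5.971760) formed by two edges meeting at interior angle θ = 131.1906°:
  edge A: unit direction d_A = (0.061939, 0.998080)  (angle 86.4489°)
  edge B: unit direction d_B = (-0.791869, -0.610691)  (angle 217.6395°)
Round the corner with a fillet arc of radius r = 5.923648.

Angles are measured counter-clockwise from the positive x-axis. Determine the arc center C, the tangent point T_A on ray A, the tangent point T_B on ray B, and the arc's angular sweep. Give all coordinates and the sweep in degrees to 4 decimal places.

bisector direction at 152.0442° = (-0.883309,0.468790)
center distance |VC| = r/sin(θ/2) = 5.923648/sin(65.5953°) = 6.504859
C = V + |VC|·bis = (19.1483,-2.9223)
T_A = V + ((C−V)·d_A)·d_A = V + 2.6877·d_A = (25.0606,-3.2892)
T_B = V + ((C−V)·d_B)·d_B = V + 2.6877·d_B = (22.7659,-7.6131)
sweep = 180° − θ = 48.8094°

center=(19.1483,-2.9223) T_A=(25.0606,-3.2892) T_B=(22.7659,-7.6131) sweep=48.8094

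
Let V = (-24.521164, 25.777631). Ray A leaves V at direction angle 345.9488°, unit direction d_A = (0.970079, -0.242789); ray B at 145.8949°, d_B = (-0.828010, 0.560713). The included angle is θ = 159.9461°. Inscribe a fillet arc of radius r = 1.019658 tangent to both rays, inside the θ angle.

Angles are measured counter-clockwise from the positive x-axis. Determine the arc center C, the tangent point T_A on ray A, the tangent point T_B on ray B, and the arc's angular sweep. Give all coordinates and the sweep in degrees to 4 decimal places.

center=(-24.0987,26.7230) T_A=(-24.3463,25.7339) T_B=(-24.6704,25.8787) sweep=20.0539

bisector direction at 65.9219° = (0.407982,0.912990)
center distance |VC| = r/sin(θ/2) = 1.019658/sin(79.9731°) = 1.035474
C = V + |VC|·bis = (-24.0987,26.7230)
T_A = V + ((C−V)·d_A)·d_A = V + 0.1803·d_A = (-24.3463,25.7339)
T_B = V + ((C−V)·d_B)·d_B = V + 0.1803·d_B = (-24.6704,25.8787)
sweep = 180° − θ = 20.0539°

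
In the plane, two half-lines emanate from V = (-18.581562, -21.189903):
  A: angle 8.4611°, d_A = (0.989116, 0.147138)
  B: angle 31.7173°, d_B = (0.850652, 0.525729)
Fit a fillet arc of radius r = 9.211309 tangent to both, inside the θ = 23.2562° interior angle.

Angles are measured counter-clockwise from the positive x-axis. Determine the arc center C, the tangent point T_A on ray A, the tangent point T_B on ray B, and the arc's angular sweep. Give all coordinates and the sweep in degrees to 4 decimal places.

center=(24.3384,-5.4926) T_A=(25.6938,-14.6036) T_B=(19.4958,2.3430) sweep=156.7438

bisector direction at 20.0892° = (0.939159,0.343483)
center distance |VC| = r/sin(θ/2) = 9.211309/sin(11.6281°) = 45.700466
C = V + |VC|·bis = (24.3384,-5.4926)
T_A = V + ((C−V)·d_A)·d_A = V + 44.7625·d_A = (25.6938,-14.6036)
T_B = V + ((C−V)·d_B)·d_B = V + 44.7625·d_B = (19.4958,2.3430)
sweep = 180° − θ = 156.7438°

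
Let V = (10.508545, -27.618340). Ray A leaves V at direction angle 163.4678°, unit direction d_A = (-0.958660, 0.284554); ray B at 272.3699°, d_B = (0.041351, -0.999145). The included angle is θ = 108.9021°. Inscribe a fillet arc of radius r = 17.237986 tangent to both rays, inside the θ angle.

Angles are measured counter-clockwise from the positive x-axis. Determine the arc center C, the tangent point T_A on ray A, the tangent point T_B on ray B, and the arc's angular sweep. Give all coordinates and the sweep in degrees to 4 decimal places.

center=(-6.2053,-40.6386) T_A=(-1.3002,-24.1132) T_B=(11.0179,-39.9258) sweep=71.0979

bisector direction at 217.9189° = (-0.788882,-0.614545)
center distance |VC| = r/sin(θ/2) = 17.237986/sin(54.4511°) = 21.186801
C = V + |VC|·bis = (-6.2053,-40.6386)
T_A = V + ((C−V)·d_A)·d_A = V + 12.3180·d_A = (-1.3002,-24.1132)
T_B = V + ((C−V)·d_B)·d_B = V + 12.3180·d_B = (11.0179,-39.9258)
sweep = 180° − θ = 71.0979°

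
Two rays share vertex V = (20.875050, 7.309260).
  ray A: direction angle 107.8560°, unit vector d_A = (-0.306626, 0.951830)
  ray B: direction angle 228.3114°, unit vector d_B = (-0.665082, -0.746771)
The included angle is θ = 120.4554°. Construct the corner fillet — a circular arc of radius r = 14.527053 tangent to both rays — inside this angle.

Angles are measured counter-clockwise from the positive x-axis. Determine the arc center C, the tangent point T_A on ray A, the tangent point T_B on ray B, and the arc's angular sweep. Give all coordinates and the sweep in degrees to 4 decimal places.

bisector direction at 168.0837° = (-0.978450,0.206483)
center distance |VC| = r/sin(θ/2) = 14.527053/sin(60.2277°) = 16.736128
C = V + |VC|·bis = (4.4996,10.7650)
T_A = V + ((C−V)·d_A)·d_A = V + 8.3104·d_A = (18.3269,15.2193)
T_B = V + ((C−V)·d_B)·d_B = V + 8.3104·d_B = (15.3480,1.1033)
sweep = 180° − θ = 59.5446°

center=(4.4996,10.7650) T_A=(18.3269,15.2193) T_B=(15.3480,1.1033) sweep=59.5446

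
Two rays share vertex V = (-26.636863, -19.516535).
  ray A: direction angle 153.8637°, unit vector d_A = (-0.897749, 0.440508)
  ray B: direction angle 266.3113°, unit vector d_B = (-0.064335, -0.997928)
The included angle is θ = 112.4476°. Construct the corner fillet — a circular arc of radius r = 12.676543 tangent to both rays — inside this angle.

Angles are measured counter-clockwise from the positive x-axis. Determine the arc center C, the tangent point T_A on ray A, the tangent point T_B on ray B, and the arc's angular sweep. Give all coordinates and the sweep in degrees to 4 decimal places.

center=(-39.8326,-27.1620) T_A=(-34.2485,-15.7817) T_B=(-27.1823,-27.9776) sweep=67.5524

bisector direction at 210.0875° = (-0.865261,-0.501322)
center distance |VC| = r/sin(θ/2) = 12.676543/sin(56.2238°) = 15.250610
C = V + |VC|·bis = (-39.8326,-27.1620)
T_A = V + ((C−V)·d_A)·d_A = V + 8.4786·d_A = (-34.2485,-15.7817)
T_B = V + ((C−V)·d_B)·d_B = V + 8.4786·d_B = (-27.1823,-27.9776)
sweep = 180° − θ = 67.5524°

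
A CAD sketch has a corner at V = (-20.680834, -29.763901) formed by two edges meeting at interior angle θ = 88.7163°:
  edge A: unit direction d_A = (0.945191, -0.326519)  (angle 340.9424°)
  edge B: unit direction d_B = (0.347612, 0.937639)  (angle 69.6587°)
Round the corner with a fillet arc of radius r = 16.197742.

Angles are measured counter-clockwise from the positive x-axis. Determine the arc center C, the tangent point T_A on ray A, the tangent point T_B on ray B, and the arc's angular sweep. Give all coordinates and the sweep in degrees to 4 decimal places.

bisector direction at 25.3006° = (0.904078,0.427367)
center distance |VC| = r/sin(θ/2) = 16.197742/sin(44.3582°) = 23.168052
C = V + |VC|·bis = (0.2649,-19.8627)
T_A = V + ((C−V)·d_A)·d_A = V + 16.5648·d_A = (-5.0240,-35.1726)
T_B = V + ((C−V)·d_B)·d_B = V + 16.5648·d_B = (-14.9227,-14.2321)
sweep = 180° − θ = 91.2837°

center=(0.2649,-19.8627) T_A=(-5.0240,-35.1726) T_B=(-14.9227,-14.2321) sweep=91.2837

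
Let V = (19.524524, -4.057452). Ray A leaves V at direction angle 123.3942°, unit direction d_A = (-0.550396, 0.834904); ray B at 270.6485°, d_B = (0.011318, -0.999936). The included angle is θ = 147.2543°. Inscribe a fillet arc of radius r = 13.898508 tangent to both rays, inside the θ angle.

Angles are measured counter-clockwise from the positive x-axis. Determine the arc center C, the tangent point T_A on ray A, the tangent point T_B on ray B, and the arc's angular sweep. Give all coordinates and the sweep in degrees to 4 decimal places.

bisector direction at 197.0214° = (-0.956196,-0.292728)
center distance |VC| = r/sin(θ/2) = 13.898508/sin(73.6272°) = 14.485947
C = V + |VC|·bis = (5.6731,-8.2979)
T_A = V + ((C−V)·d_A)·d_A = V + 4.0834·d_A = (17.2770,-0.6482)
T_B = V + ((C−V)·d_B)·d_B = V + 4.0834·d_B = (19.5707,-8.1406)
sweep = 180° − θ = 32.7457°

center=(5.6731,-8.2979) T_A=(17.2770,-0.6482) T_B=(19.5707,-8.1406) sweep=32.7457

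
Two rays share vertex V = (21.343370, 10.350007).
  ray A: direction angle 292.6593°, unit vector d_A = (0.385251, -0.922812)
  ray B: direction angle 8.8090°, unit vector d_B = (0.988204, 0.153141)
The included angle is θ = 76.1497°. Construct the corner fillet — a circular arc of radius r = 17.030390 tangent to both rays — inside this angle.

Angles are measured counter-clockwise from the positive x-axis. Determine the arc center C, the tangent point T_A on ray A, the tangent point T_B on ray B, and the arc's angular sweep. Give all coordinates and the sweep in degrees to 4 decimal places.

center=(45.4343,-3.1503) T_A=(29.7185,-9.7113) T_B=(42.8262,13.6792) sweep=103.8503

bisector direction at 330.7341° = (0.872361,-0.488863)
center distance |VC| = r/sin(θ/2) = 17.030390/sin(38.0748°) = 27.615786
C = V + |VC|·bis = (45.4343,-3.1503)
T_A = V + ((C−V)·d_A)·d_A = V + 21.7393·d_A = (29.7185,-9.7113)
T_B = V + ((C−V)·d_B)·d_B = V + 21.7393·d_B = (42.8262,13.6792)
sweep = 180° − θ = 103.8503°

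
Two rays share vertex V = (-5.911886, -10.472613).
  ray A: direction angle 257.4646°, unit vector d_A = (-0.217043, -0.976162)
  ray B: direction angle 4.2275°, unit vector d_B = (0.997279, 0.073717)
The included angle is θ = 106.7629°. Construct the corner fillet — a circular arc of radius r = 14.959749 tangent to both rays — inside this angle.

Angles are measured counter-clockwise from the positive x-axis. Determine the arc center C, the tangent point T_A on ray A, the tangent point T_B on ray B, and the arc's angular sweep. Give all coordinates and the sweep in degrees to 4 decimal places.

center=(6.2783,-24.5721) T_A=(-8.3249,-21.3252) T_B=(5.1755,-9.6531) sweep=73.2371

bisector direction at 310.8461° = (0.654029,-0.756470)
center distance |VC| = r/sin(θ/2) = 14.959749/sin(53.3815°) = 18.638543
C = V + |VC|·bis = (6.2783,-24.5721)
T_A = V + ((C−V)·d_A)·d_A = V + 11.1176·d_A = (-8.3249,-21.3252)
T_B = V + ((C−V)·d_B)·d_B = V + 11.1176·d_B = (5.1755,-9.6531)
sweep = 180° − θ = 73.2371°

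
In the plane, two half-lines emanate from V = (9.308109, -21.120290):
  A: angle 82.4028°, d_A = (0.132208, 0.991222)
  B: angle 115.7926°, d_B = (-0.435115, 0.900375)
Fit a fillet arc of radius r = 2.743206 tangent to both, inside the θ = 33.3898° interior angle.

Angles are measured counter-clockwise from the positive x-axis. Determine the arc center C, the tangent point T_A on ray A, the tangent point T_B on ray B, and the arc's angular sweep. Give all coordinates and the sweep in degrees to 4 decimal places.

bisector direction at 99.0977° = (-0.158118,0.987420)
center distance |VC| = r/sin(θ/2) = 2.743206/sin(16.6949°) = 9.549051
C = V + |VC|·bis = (7.7982,-11.6914)
T_A = V + ((C−V)·d_A)·d_A = V + 9.1465·d_A = (10.5174,-12.0540)
T_B = V + ((C−V)·d_B)·d_B = V + 9.1465·d_B = (5.3283,-12.8850)
sweep = 180° − θ = 146.6102°

center=(7.7982,-11.6914) T_A=(10.5174,-12.0540) T_B=(5.3283,-12.8850) sweep=146.6102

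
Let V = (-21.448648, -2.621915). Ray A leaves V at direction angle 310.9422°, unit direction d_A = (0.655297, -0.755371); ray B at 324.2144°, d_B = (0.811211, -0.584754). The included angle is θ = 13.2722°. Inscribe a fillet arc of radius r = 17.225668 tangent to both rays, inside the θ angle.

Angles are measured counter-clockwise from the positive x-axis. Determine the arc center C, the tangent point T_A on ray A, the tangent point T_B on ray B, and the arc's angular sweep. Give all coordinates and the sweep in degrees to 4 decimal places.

bisector direction at 317.5783° = (0.738200,-0.674582)
center distance |VC| = r/sin(θ/2) = 17.225668/sin(6.6361°) = 149.058657
C = V + |VC|·bis = (88.5864,-103.1742)
T_A = V + ((C−V)·d_A)·d_A = V + 148.0600·d_A = (75.5747,-114.4621)
T_B = V + ((C−V)·d_B)·d_B = V + 148.0600·d_B = (98.6592,-89.2006)
sweep = 180° − θ = 166.7278°

center=(88.5864,-103.1742) T_A=(75.5747,-114.4621) T_B=(98.6592,-89.2006) sweep=166.7278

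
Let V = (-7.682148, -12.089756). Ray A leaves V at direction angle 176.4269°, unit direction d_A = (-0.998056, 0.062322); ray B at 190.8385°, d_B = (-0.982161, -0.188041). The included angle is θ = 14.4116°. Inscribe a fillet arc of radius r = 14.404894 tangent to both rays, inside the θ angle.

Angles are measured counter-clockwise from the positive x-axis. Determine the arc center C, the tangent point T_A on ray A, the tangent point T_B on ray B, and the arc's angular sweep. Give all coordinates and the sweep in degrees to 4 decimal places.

bisector direction at 183.6327° = (-0.997991,-0.063360)
center distance |VC| = r/sin(θ/2) = 14.404894/sin(7.2058°) = 114.840734
C = V + |VC|·bis = (-122.2921,-19.3661)
T_A = V + ((C−V)·d_A)·d_A = V + 113.9337·d_A = (-121.3944,-4.9892)
T_B = V + ((C−V)·d_B)·d_B = V + 113.9337·d_B = (-119.5834,-33.5140)
sweep = 180° − θ = 165.5884°

center=(-122.2921,-19.3661) T_A=(-121.3944,-4.9892) T_B=(-119.5834,-33.5140) sweep=165.5884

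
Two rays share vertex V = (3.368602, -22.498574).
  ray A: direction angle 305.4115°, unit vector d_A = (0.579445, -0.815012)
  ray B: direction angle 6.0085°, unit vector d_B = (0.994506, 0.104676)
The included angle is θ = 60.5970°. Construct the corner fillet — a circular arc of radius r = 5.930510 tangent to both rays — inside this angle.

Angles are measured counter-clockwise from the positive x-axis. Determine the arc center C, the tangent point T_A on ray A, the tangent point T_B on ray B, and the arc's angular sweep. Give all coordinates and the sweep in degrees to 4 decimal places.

bisector direction at 335.7100° = (0.911475,-0.411355)
center distance |VC| = r/sin(θ/2) = 5.930510/sin(30.2985°) = 11.755106
C = V + |VC|·bis = (14.0831,-27.3341)
T_A = V + ((C−V)·d_A)·d_A = V + 10.1495·d_A = (9.2497,-30.7705)
T_B = V + ((C−V)·d_B)·d_B = V + 10.1495·d_B = (13.4623,-21.4362)
sweep = 180° − θ = 119.4030°

center=(14.0831,-27.3341) T_A=(9.2497,-30.7705) T_B=(13.4623,-21.4362) sweep=119.4030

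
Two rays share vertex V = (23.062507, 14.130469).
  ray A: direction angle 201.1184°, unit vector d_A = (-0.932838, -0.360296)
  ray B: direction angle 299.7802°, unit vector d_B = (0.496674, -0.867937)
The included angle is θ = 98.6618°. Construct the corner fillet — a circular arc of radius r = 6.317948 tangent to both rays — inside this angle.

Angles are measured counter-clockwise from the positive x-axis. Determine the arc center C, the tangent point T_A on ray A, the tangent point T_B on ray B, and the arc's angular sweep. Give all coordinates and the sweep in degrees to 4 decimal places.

center=(20.2751,6.2810) T_A=(17.9987,12.1746) T_B=(25.7586,9.4190) sweep=81.3382

bisector direction at 250.4493° = (-0.334641,-0.942346)
center distance |VC| = r/sin(θ/2) = 6.317948/sin(49.3309°) = 8.329684
C = V + |VC|·bis = (20.2751,6.2810)
T_A = V + ((C−V)·d_A)·d_A = V + 5.4284·d_A = (17.9987,12.1746)
T_B = V + ((C−V)·d_B)·d_B = V + 5.4284·d_B = (25.7586,9.4190)
sweep = 180° − θ = 81.3382°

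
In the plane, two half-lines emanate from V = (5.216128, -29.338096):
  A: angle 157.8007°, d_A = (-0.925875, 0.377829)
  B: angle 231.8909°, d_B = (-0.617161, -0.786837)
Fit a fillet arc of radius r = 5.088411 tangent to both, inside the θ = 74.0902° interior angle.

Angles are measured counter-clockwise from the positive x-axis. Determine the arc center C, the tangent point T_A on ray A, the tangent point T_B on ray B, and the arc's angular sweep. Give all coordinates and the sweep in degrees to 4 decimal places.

center=(-2.9482,-31.5022) T_A=(-1.0257,-26.7910) T_B=(1.0555,-34.6426) sweep=105.9098

bisector direction at 194.8458° = (-0.966619,-0.256219)
center distance |VC| = r/sin(θ/2) = 5.088411/sin(37.0451°) = 8.446288
C = V + |VC|·bis = (-2.9482,-31.5022)
T_A = V + ((C−V)·d_A)·d_A = V + 6.7415·d_A = (-1.0257,-26.7910)
T_B = V + ((C−V)·d_B)·d_B = V + 6.7415·d_B = (1.0555,-34.6426)
sweep = 180° − θ = 105.9098°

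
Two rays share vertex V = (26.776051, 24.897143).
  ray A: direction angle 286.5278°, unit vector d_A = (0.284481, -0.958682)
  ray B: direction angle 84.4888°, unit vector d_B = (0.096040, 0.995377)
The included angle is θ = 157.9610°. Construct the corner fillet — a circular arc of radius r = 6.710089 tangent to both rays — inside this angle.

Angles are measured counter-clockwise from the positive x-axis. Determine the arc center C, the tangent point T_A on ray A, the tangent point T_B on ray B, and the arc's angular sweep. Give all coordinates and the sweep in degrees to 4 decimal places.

bisector direction at 5.5083° = (0.995382,0.095990)
center distance |VC| = r/sin(θ/2) = 6.710089/sin(78.9805°) = 6.836132
C = V + |VC|·bis = (33.5806,25.5533)
T_A = V + ((C−V)·d_A)·d_A = V + 1.3067·d_A = (27.1478,23.6445)
T_B = V + ((C−V)·d_B)·d_B = V + 1.3067·d_B = (26.9015,26.1978)
sweep = 180° − θ = 22.0390°

center=(33.5806,25.5533) T_A=(27.1478,23.6445) T_B=(26.9015,26.1978) sweep=22.0390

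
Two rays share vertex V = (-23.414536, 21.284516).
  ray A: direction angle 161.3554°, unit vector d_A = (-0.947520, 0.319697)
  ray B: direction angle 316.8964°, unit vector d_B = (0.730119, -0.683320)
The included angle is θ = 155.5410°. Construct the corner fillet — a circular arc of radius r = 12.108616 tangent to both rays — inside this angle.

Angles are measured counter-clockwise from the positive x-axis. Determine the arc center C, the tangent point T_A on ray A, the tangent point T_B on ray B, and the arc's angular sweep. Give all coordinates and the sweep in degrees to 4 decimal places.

center=(-29.7724,10.6504) T_A=(-25.9013,22.1236) T_B=(-21.4983,19.4911) sweep=24.4590

bisector direction at 239.1259° = (-0.513153,-0.858297)
center distance |VC| = r/sin(θ/2) = 12.108616/sin(77.7705°) = 12.389778
C = V + |VC|·bis = (-29.7724,10.6504)
T_A = V + ((C−V)·d_A)·d_A = V + 2.6245·d_A = (-25.9013,22.1236)
T_B = V + ((C−V)·d_B)·d_B = V + 2.6245·d_B = (-21.4983,19.4911)
sweep = 180° − θ = 24.4590°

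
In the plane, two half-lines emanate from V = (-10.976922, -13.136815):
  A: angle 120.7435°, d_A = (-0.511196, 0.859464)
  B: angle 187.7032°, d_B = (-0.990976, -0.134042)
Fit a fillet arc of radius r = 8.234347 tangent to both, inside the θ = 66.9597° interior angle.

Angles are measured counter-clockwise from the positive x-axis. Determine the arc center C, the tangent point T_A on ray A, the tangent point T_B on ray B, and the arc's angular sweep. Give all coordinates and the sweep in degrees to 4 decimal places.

bisector direction at 154.2233° = (-0.900496,0.434864)
center distance |VC| = r/sin(θ/2) = 8.234347/sin(33.4798°) = 14.926931
C = V + |VC|·bis = (-24.4186,-6.6456)
T_A = V + ((C−V)·d_A)·d_A = V + 12.4503·d_A = (-17.3414,-2.4363)
T_B = V + ((C−V)·d_B)·d_B = V + 12.4503·d_B = (-23.3148,-14.8057)
sweep = 180° − θ = 113.0403°

center=(-24.4186,-6.6456) T_A=(-17.3414,-2.4363) T_B=(-23.3148,-14.8057) sweep=113.0403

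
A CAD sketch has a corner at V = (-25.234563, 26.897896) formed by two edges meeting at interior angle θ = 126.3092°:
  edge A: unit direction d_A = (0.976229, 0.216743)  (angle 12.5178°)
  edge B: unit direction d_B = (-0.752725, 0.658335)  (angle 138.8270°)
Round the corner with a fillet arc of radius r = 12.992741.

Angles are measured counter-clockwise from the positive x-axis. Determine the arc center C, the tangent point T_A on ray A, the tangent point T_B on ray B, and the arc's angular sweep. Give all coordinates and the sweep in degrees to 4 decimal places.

center=(-21.6309,41.0071) T_A=(-18.8149,28.3232) T_B=(-30.1845,31.2271) sweep=53.6908

bisector direction at 75.6724° = (0.247466,0.968897)
center distance |VC| = r/sin(θ/2) = 12.992741/sin(63.1546°) = 14.562127
C = V + |VC|·bis = (-21.6309,41.0071)
T_A = V + ((C−V)·d_A)·d_A = V + 6.5760·d_A = (-18.8149,28.3232)
T_B = V + ((C−V)·d_B)·d_B = V + 6.5760·d_B = (-30.1845,31.2271)
sweep = 180° − θ = 53.6908°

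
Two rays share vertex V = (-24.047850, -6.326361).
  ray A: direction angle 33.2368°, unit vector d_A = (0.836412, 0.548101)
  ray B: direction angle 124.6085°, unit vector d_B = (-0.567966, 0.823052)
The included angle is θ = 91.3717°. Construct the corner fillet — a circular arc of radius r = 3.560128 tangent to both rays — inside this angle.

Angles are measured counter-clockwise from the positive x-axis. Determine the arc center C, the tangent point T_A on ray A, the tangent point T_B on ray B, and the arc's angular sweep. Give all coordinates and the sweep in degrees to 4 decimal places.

center=(-23.0919,-1.4435) T_A=(-21.1406,-4.4212) T_B=(-26.0220,-3.4655) sweep=88.6283

bisector direction at 78.9227° = (0.192134,0.981369)
center distance |VC| = r/sin(θ/2) = 3.560128/sin(45.6859°) = 4.975580
C = V + |VC|·bis = (-23.0919,-1.4435)
T_A = V + ((C−V)·d_A)·d_A = V + 3.4759·d_A = (-21.1406,-4.4212)
T_B = V + ((C−V)·d_B)·d_B = V + 3.4759·d_B = (-26.0220,-3.4655)
sweep = 180° − θ = 88.6283°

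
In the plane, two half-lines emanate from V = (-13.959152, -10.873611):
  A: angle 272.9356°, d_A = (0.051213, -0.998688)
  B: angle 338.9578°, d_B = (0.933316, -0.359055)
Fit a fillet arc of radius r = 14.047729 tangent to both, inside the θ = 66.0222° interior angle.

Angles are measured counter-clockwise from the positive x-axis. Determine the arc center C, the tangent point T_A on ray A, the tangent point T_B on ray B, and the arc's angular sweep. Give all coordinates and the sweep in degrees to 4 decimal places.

center=(1.1775,-31.7482) T_A=(-12.8518,-32.4677) T_B=(6.2214,-18.6373) sweep=113.9778

bisector direction at 305.9467° = (0.587032,-0.809563)
center distance |VC| = r/sin(θ/2) = 14.047729/sin(33.0111°) = 25.785041
C = V + |VC|·bis = (1.1775,-31.7482)
T_A = V + ((C−V)·d_A)·d_A = V + 21.6224·d_A = (-12.8518,-32.4677)
T_B = V + ((C−V)·d_B)·d_B = V + 21.6224·d_B = (6.2214,-18.6373)
sweep = 180° − θ = 113.9778°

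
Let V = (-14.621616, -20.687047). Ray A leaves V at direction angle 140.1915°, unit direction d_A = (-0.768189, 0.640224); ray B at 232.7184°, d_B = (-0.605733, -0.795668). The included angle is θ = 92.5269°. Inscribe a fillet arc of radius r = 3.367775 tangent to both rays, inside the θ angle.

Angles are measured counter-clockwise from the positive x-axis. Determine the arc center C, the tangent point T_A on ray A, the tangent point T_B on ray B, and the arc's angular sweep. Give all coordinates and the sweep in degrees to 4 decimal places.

bisector direction at 186.4549° = (-0.993661,-0.112422)
center distance |VC| = r/sin(θ/2) = 3.367775/sin(46.2634°) = 4.661111
C = V + |VC|·bis = (-19.2532,-21.2111)
T_A = V + ((C−V)·d_A)·d_A = V + 3.2224·d_A = (-17.0970,-18.6240)
T_B = V + ((C−V)·d_B)·d_B = V + 3.2224·d_B = (-16.5735,-23.2510)
sweep = 180° − θ = 87.4731°

center=(-19.2532,-21.2111) T_A=(-17.0970,-18.6240) T_B=(-16.5735,-23.2510) sweep=87.4731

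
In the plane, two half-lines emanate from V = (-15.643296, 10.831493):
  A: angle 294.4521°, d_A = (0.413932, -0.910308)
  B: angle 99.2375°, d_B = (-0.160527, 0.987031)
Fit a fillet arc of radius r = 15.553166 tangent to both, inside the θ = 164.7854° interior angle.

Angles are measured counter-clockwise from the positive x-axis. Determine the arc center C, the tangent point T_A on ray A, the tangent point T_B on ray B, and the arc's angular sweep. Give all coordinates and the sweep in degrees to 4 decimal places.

bisector direction at 16.8448° = (0.957093,0.289780)
center distance |VC| = r/sin(θ/2) = 15.553166/sin(82.3927°) = 15.691270
C = V + |VC|·bis = (-0.6253,15.3785)
T_A = V + ((C−V)·d_A)·d_A = V + 2.0773·d_A = (-14.7835,8.9406)
T_B = V + ((C−V)·d_B)·d_B = V + 2.0773·d_B = (-15.9768,12.8818)
sweep = 180° − θ = 15.2146°

center=(-0.6253,15.3785) T_A=(-14.7835,8.9406) T_B=(-15.9768,12.8818) sweep=15.2146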